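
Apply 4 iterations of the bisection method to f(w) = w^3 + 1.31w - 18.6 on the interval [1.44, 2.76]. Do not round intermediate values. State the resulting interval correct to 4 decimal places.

[2.4300, 2.5125]

f(1.440000) = -13.727616, f(2.760000) = 6.040176 (opposite signs)
step 1: m = 2.100000, f(m) = -6.588000 < 0 → root in [2.100000, 2.760000]
step 2: m = 2.430000, f(m) = -1.067793 < 0 → root in [2.430000, 2.760000]
step 3: m = 2.595000, f(m) = 2.274245 > 0 → root in [2.430000, 2.595000]
step 4: m = 2.512500, f(m) = 0.551924 > 0 → root in [2.430000, 2.512500]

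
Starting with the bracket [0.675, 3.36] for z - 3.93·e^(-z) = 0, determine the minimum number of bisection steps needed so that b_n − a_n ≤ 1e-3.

12

Initial width b − a = 3.36 − 0.675 = 2.685000.
After n steps the width is (b−a)/2^n; need (b−a)/2^n ≤ 1e-3.
So n ≥ log₂(2.685000/1e-3) = log₂(2685.0000) ≈ 11.3907.
Hence n = 12.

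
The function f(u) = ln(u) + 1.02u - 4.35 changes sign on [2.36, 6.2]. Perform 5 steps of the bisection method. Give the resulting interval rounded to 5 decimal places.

f(2.360000) = -1.084138, f(6.200000) = 3.798549 (opposite signs)
step 1: m = 4.280000, f(m) = 1.469553 > 0 → root in [2.360000, 4.280000]
step 2: m = 3.320000, f(m) = 0.236365 > 0 → root in [2.360000, 3.320000]
step 3: m = 2.840000, f(m) = -0.409396 < 0 → root in [2.840000, 3.320000]
step 4: m = 3.080000, f(m) = -0.083470 < 0 → root in [3.080000, 3.320000]
step 5: m = 3.200000, f(m) = 0.077151 > 0 → root in [3.080000, 3.200000]

[3.08000, 3.20000]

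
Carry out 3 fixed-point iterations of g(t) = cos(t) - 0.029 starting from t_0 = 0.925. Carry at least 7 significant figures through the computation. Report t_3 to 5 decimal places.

t_1 = g(0.925000) = 0.572835
t_2 = g(0.572835) = 0.811368
t_3 = g(0.811368) = 0.659507

0.65951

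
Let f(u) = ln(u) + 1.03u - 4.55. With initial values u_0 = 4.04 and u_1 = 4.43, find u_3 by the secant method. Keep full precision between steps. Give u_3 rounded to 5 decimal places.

f(u_0) = 1.007445, f(u_1) = 1.501300
u_2 = 4.430000 - (1.501300)·(4.430000 - 4.040000)/(1.501300 - (1.007445)) = 3.244415; f(u_2) = -0.031317
u_3 = 3.244415 - (-0.031317)·(3.244415 - 4.430000)/(-0.031317 - (1.501300)) = 3.268641; f(u_3) = 0.001075

3.26864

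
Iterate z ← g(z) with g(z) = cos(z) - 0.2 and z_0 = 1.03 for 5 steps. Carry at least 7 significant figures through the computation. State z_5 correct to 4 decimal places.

z_1 = g(1.030000) = 0.314819
z_2 = g(0.314819) = 0.750852
z_3 = g(0.750852) = 0.531108
z_4 = g(0.531108) = 0.662247
z_5 = g(0.662247) = 0.588613

0.5886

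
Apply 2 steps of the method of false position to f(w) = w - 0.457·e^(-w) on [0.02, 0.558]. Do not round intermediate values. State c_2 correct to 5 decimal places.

0.32927

f(0.020000) = -0.427951, f(0.558000) = 0.296435
step 1: c = 0.337838, f(c) = 0.011855 > 0 → new bracket [0.020000, 0.337838]
step 2: c = 0.329271, f(c) = 0.000483 > 0 → new bracket [0.020000, 0.329271]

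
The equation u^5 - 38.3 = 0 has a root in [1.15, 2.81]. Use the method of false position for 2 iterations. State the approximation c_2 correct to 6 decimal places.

False-position update: c = (a·f(b) − b·f(a))/(f(b) − f(a)); replace the endpoint whose sign matches f(c).
f(1.150000) = -36.288643, f(2.810000) = 136.898991
step 1: c = 1.497826, f(c) = -30.761122 < 0 → new bracket [1.497826, 2.810000]
step 2: c = 1.738575, f(c) = -22.415753 < 0 → new bracket [1.738575, 2.810000]

1.738575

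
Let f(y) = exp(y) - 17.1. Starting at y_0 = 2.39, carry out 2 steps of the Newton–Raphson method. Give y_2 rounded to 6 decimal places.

2.845751

Newton update: y ← y − f(y)/f'(y).
f'(y) = exp(y)
y_0 = 2.390000: f = -6.186506, f' = 10.913494 → y_1 = 2.390000 - (-6.186506)/(10.913494) = 2.956868
y_1 = 2.956868: f = 2.137617, f' = 19.237617 → y_2 = 2.956868 - (2.137617)/(19.237617) = 2.845751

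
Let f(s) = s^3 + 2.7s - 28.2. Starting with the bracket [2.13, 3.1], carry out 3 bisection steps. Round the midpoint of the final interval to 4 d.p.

2.7969

f(2.130000) = -12.785403, f(3.100000) = 9.961000 (opposite signs)
step 1: m = 2.615000, f(m) = -3.257542 < 0 → root in [2.615000, 3.100000]
step 2: m = 2.857500, f(m) = 2.847613 > 0 → root in [2.615000, 2.857500]
step 3: m = 2.736250, f(m) = -0.325646 < 0 → root in [2.736250, 2.857500]
Midpoint of [2.736250, 2.857500] = 2.796875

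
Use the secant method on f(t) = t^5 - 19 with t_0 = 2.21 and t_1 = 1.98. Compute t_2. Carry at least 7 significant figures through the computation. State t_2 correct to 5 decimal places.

1.86202

f(t_0) = 33.718297, f(t_1) = 11.431682
t_2 = 1.980000 - (11.431682)·(1.980000 - 2.210000)/(11.431682 - (33.718297)) = 1.862024; f(t_2) = 3.383413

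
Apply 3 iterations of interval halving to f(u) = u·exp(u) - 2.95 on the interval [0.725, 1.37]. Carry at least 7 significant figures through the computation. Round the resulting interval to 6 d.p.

f(0.725000) = -1.453070, f(1.370000) = 2.441430 (opposite signs)
step 1: m = 1.047500, f(m) = 0.035915 > 0 → root in [0.725000, 1.047500]
step 2: m = 0.886250, f(m) = -0.799944 < 0 → root in [0.886250, 1.047500]
step 3: m = 0.966875, f(m) = -0.407396 < 0 → root in [0.966875, 1.047500]

[0.966875, 1.047500]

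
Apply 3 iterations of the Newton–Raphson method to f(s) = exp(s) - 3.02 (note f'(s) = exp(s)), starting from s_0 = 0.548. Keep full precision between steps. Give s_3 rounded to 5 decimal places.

1.10540

Newton update: s ← s − f(s)/f'(s).
s_0 = 0.548000: f = -1.290210, f' = 1.729790 → s_1 = 0.548000 - (-1.290210)/(1.729790) = 1.293877
s_1 = 1.293877: f = 0.626897, f' = 3.646897 → s_2 = 1.293877 - (0.626897)/(3.646897) = 1.121978
s_2 = 1.121978: f = 0.050922, f' = 3.070922 → s_3 = 1.121978 - (0.050922)/(3.070922) = 1.105396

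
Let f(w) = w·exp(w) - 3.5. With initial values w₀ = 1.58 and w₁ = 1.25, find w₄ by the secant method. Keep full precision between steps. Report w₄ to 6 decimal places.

1.130358

f(w_0) = 4.170830, f(w_1) = 0.862929
w_2 = 1.250000 - (0.862929)·(1.250000 - 1.580000)/(0.862929 - (4.170830)) = 1.163913; f(w_2) = 0.227363
w_3 = 1.163913 - (0.227363)·(1.163913 - 1.250000)/(0.227363 - (0.862929)) = 1.133117; f(w_3) = 0.018692
w_4 = 1.133117 - (0.018692)·(1.133117 - 1.163913)/(0.018692 - (0.227363)) = 1.130358; f(w_4) = 0.000456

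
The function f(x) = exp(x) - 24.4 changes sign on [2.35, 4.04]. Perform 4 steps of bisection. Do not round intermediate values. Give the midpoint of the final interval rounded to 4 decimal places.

3.1422

f(2.350000) = -13.914430, f(4.040000) = 32.426343 (opposite signs)
step 1: m = 3.195000, f(m) = 0.010174 > 0 → root in [2.350000, 3.195000]
step 2: m = 2.772500, f(m) = -8.401419 < 0 → root in [2.772500, 3.195000]
step 3: m = 2.983750, f(m) = -4.638215 < 0 → root in [2.983750, 3.195000]
step 4: m = 3.089375, f(m) = -2.436653 < 0 → root in [3.089375, 3.195000]
Midpoint of [3.089375, 3.195000] = 3.142188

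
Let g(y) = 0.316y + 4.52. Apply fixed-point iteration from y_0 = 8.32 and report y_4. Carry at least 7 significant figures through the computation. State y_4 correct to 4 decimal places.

y_1 = g(8.320000) = 7.149120
y_2 = g(7.149120) = 6.779122
y_3 = g(6.779122) = 6.662203
y_4 = g(6.662203) = 6.625256

6.6253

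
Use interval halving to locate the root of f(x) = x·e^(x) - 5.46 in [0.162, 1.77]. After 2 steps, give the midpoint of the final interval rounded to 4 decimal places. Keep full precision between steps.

1.5690

f(0.162000) = -5.269511, f(1.770000) = 4.931410 (opposite signs)
step 1: m = 0.966000, f(m) = -2.921918 < 0 → root in [0.966000, 1.770000]
step 2: m = 1.368000, f(m) = -0.087197 < 0 → root in [1.368000, 1.770000]
Midpoint of [1.368000, 1.770000] = 1.569000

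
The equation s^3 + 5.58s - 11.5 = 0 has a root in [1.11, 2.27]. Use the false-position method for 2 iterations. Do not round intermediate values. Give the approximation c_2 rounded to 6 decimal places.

1.454786

f(1.110000) = -3.938569, f(2.270000) = 12.863683
step 1: c = 1.381912, f(c) = -1.149916 < 0 → new bracket [1.381912, 2.270000]
step 2: c = 1.454786, f(c) = -0.303378 < 0 → new bracket [1.454786, 2.270000]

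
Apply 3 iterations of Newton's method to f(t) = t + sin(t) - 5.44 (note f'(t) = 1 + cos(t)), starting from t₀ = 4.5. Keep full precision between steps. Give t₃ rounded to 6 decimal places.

t_0 = 4.500000: f = -1.917530, f' = 0.789204 → t_1 = 4.500000 - (-1.917530)/(0.789204) = 6.929701
t_1 = 6.929701: f = 2.092110, f' = 1.798188 → t_2 = 6.929701 - (2.092110)/(1.798188) = 5.766246
t_2 = 5.766246: f = -0.167975, f' = 1.869336 → t_3 = 5.766246 - (-0.167975)/(1.869336) = 5.856104

5.856104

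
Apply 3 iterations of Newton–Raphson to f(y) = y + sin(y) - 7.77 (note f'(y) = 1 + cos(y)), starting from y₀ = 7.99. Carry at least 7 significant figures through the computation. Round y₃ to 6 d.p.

y_0 = 7.990000: f = 1.210764, f' = 0.864401 → y_1 = 7.990000 - (1.210764)/(0.864401) = 6.589303
y_1 = 6.589303: f = -0.879339, f' = 1.953511 → y_2 = 6.589303 - (-0.879339)/(1.953511) = 7.039435
y_2 = 7.039435: f = -0.044367, f' = 1.727415 → y_3 = 7.039435 - (-0.044367)/(1.727415) = 7.065119

7.065119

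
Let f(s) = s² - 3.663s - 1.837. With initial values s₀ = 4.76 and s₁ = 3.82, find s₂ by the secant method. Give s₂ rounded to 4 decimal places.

Secant update: s_(k+1) = s_k − f(s_k)·(s_k − s_(k-1))/(f(s_k) − f(s_(k-1))).
f(s_0) = 3.384720, f(s_1) = -1.237260
s_2 = 3.820000 - (-1.237260)·(3.820000 - 4.760000)/(-1.237260 - (3.384720)) = 4.071629; f(s_2) = -0.173214

4.0716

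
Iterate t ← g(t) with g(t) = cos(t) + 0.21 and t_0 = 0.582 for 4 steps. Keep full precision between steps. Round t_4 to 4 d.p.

0.7775

t_1 = g(0.582000) = 1.045365
t_2 = g(1.045365) = 0.711586
t_3 = g(0.711586) = 0.967327
t_4 = g(0.967327) = 0.777502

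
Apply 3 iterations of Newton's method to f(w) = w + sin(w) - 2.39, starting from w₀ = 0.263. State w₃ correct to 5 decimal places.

f'(w) = 1 + cos(w)
w_0 = 0.263000: f = -1.867021, f' = 1.965614 → w_1 = 0.263000 - (-1.867021)/(1.965614) = 1.212841
w_1 = 1.212841: f = -0.240544, f' = 1.350360 → w_2 = 1.212841 - (-0.240544)/(1.350360) = 1.390974
w_2 = 1.390974: f = -0.015150, f' = 1.178855 → w_3 = 1.390974 - (-0.015150)/(1.178855) = 1.403826

1.40383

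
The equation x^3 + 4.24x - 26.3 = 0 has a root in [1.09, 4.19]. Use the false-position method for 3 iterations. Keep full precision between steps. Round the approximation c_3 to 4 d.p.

f(1.090000) = -20.383371, f(4.190000) = 65.025659
step 1: c = 1.829833, f(c) = -12.414694 < 0 → new bracket [1.829833, 4.190000]
step 2: c = 2.208199, f(c) = -6.169748 < 0 → new bracket [2.208199, 4.190000]
step 3: c = 2.379940, f(c) = -2.728795 < 0 → new bracket [2.379940, 4.190000]

2.3799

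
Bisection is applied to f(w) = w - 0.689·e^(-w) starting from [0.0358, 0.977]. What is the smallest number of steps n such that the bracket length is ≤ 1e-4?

Initial width b − a = 0.977 − 0.0358 = 0.941200.
After n steps the width is (b−a)/2^n; need (b−a)/2^n ≤ 1e-4.
So n ≥ log₂(0.941200/1e-4) = log₂(9412.0000) ≈ 13.2003.
Hence n = 14.

14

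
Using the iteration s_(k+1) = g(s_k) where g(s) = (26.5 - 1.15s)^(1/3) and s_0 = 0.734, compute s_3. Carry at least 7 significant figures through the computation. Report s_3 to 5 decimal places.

s_1 = g(0.734000) = 2.949369
s_2 = g(2.949369) = 2.848321
s_3 = g(2.848321) = 2.853087

2.85309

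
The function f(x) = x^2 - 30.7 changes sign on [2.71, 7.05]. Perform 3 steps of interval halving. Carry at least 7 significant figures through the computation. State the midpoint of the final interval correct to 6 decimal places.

5.693750

f(2.710000) = -23.355900, f(7.050000) = 19.002500 (opposite signs)
step 1: m = 4.880000, f(m) = -6.885600 < 0 → root in [4.880000, 7.050000]
step 2: m = 5.965000, f(m) = 4.881225 > 0 → root in [4.880000, 5.965000]
step 3: m = 5.422500, f(m) = -1.296494 < 0 → root in [5.422500, 5.965000]
Midpoint of [5.422500, 5.965000] = 5.693750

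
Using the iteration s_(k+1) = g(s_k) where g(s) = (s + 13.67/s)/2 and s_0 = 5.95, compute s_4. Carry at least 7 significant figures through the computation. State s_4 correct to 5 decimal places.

s_1 = g(5.950000) = 4.123739
s_2 = g(4.123739) = 3.719346
s_3 = g(3.719346) = 3.697362
s_4 = g(3.697362) = 3.697296

3.69730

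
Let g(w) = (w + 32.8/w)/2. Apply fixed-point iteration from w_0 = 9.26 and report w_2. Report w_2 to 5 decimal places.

w_1 = g(9.260000) = 6.401058
w_2 = g(6.401058) = 5.762605

5.76261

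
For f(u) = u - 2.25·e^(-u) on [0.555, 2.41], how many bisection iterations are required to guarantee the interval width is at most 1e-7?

25

Initial width b − a = 2.41 − 0.555 = 1.855000.
After n steps the width is (b−a)/2^n; need (b−a)/2^n ≤ 1e-7.
So n ≥ log₂(1.855000/1e-7) = log₂(18550000.0000) ≈ 24.1449.
Hence n = 25.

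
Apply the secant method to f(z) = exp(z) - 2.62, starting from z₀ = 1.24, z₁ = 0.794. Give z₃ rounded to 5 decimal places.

f(z_0) = 0.835613, f(z_1) = -0.407772
z_2 = 0.794000 - (-0.407772)·(0.794000 - 1.240000)/(-0.407772 - (0.835613)) = 0.940267; f(z_2) = -0.059335
z_3 = 0.940267 - (-0.059335)·(0.940267 - 0.794000)/(-0.059335 - (-0.407772)) = 0.965175; f(z_3) = 0.005246

0.96517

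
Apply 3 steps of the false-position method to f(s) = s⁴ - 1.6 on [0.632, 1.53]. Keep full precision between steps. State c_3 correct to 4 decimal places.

1.0759

False-position update: c = (a·f(b) − b·f(a))/(f(b) − f(a)); replace the endpoint whose sign matches f(c).
f(0.632000) = -1.440460, f(1.530000) = 3.879813
step 1: c = 0.875133, f(c) = -1.013462 < 0 → new bracket [0.875133, 1.530000]
step 2: c = 1.010765, f(c) = -0.556241 < 0 → new bracket [1.010765, 1.530000]
step 3: c = 1.075872, f(c) = -0.260192 < 0 → new bracket [1.075872, 1.530000]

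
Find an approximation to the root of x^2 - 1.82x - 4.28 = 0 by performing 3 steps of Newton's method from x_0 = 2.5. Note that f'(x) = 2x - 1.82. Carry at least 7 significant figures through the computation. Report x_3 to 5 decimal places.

x_0 = 2.500000: f = -2.580000, f' = 3.180000 → x_1 = 2.500000 - (-2.580000)/(3.180000) = 3.311321
x_1 = 3.311321: f = 0.658241, f' = 4.802642 → x_2 = 3.311321 - (0.658241)/(4.802642) = 3.174263
x_2 = 3.174263: f = 0.018785, f' = 4.528525 → x_3 = 3.174263 - (0.018785)/(4.528525) = 3.170114

3.17011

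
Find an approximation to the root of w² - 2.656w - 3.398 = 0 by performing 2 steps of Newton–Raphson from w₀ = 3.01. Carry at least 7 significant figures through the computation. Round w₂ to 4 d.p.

3.6022

f'(w) = 2w - 2.656
w_0 = 3.010000: f = -2.332460, f' = 3.364000 → w_1 = 3.010000 - (-2.332460)/(3.364000) = 3.703359
w_1 = 3.703359: f = 0.480747, f' = 4.750718 → w_2 = 3.703359 - (0.480747)/(4.750718) = 3.602165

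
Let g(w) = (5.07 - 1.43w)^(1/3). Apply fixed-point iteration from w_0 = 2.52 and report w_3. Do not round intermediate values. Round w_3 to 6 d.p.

w_1 = g(2.520000) = 1.136102
w_2 = g(1.136102) = 1.510354
w_3 = g(1.510354) = 1.427712

1.427712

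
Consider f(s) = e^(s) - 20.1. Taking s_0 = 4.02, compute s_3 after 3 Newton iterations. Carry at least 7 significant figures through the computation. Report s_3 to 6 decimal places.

3.002719

f'(s) = e^(s)
s_0 = 4.020000: f = 35.601106, f' = 55.701106 → s_1 = 4.020000 - (35.601106)/(55.701106) = 3.380855
s_1 = 3.380855: f = 9.295882, f' = 29.395882 → s_2 = 3.380855 - (9.295882)/(29.395882) = 3.064624
s_2 = 3.064624: f = 1.326401, f' = 21.426401 → s_3 = 3.064624 - (1.326401)/(21.426401) = 3.002719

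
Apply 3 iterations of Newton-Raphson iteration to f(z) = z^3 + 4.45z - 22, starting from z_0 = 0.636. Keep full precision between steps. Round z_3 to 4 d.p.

2.3692

f'(z) = 3z^2 + 4.45
z_0 = 0.636000: f = -18.912541, f' = 5.663488 → z_1 = 0.636000 - (-18.912541)/(5.663488) = 3.975380
z_1 = 3.975380: f = 58.515958, f' = 51.860947 → z_2 = 3.975380 - (58.515958)/(51.860947) = 2.847056
z_2 = 2.847056: f = 13.746867, f' = 28.767187 → z_3 = 2.847056 - (13.746867)/(28.767187) = 2.369190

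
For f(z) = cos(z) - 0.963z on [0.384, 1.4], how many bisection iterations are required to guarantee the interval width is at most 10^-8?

27

Initial width b − a = 1.4 − 0.384 = 1.016000.
After n steps the width is (b−a)/2^n; need (b−a)/2^n ≤ 10^-8.
So n ≥ log₂(1.016000/10^-8) = log₂(101600000.0000) ≈ 26.5983.
Hence n = 27.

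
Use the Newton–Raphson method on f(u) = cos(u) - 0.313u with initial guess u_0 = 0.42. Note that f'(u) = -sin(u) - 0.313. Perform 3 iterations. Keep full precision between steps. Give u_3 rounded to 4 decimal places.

Newton update: u ← u − f(u)/f'(u).
u_0 = 0.420000: f = 0.781629, f' = -0.720760 → u_1 = 0.420000 - (0.781629)/(-0.720760) = 1.504450
u_1 = 1.504450: f = -0.404596, f' = -1.310800 → u_2 = 1.504450 - (-0.404596)/(-1.310800) = 1.195787
u_2 = 1.195787: f = -0.008000, f' = -1.243504 → u_3 = 1.195787 - (-0.008000)/(-1.243504) = 1.189353

1.1894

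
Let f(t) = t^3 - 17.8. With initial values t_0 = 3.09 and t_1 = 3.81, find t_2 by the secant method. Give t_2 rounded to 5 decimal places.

2.76342

Secant update: t_(k+1) = t_k − f(t_k)·(t_k − t_(k-1))/(f(t_k) − f(t_(k-1))).
f(t_0) = 11.703629, f(t_1) = 37.506341
t_2 = 3.810000 - (37.506341)·(3.810000 - 3.090000)/(37.506341 - (11.703629)) = 2.763421; f(t_2) = 3.302862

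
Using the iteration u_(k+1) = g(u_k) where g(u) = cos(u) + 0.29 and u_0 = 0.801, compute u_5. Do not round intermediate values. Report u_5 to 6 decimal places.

u_1 = g(0.801000) = 0.985989
u_2 = g(0.985989) = 0.842039
u_3 = g(0.842039) = 0.955943
u_4 = g(0.955943) = 0.866838
u_5 = g(0.866838) = 0.937240

0.937240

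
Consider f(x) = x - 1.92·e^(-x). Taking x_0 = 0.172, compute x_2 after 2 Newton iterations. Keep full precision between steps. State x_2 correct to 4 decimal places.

Newton update: x ← x − f(x)/f'(x).
f'(x) = 1 + 1.92·e^(-x)
x_0 = 0.172000: f = -1.444600, f' = 2.616600 → x_1 = 0.172000 - (-1.444600)/(2.616600) = 0.724091
x_1 = 0.724091: f = -0.206659, f' = 1.930749 → x_2 = 0.724091 - (-0.206659)/(1.930749) = 0.831126

0.8311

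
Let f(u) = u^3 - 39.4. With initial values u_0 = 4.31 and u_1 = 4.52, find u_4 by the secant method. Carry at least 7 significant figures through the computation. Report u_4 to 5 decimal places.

3.40601

Secant update: u_(k+1) = u_k − f(u_k)·(u_k − u_(k-1))/(f(u_k) − f(u_(k-1))).
f(u_0) = 40.662991, f(u_1) = 52.945408
u_2 = 4.520000 - (52.945408)·(4.520000 - 4.310000)/(52.945408 - (40.662991)) = 3.614760; f(u_2) = 7.832223
u_3 = 3.614760 - (7.832223)·(3.614760 - 4.520000)/(7.832223 - (52.945408)) = 3.457599; f(u_3) = 1.935556
u_4 = 3.457599 - (1.935556)·(3.457599 - 3.614760)/(1.935556 - (7.832223)) = 3.406011; f(u_4) = 0.112840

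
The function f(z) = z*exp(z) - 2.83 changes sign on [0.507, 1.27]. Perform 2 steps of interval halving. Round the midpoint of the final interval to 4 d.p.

0.9839

f(0.507000) = -1.988226, f(1.270000) = 1.692283 (opposite signs)
step 1: m = 0.888500, f(m) = -0.669630 < 0 → root in [0.888500, 1.270000]
step 2: m = 1.079250, f(m) = 0.345663 > 0 → root in [0.888500, 1.079250]
Midpoint of [0.888500, 1.079250] = 0.983875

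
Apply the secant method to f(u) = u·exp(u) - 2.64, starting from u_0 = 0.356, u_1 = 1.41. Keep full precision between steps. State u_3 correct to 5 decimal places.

0.92593

f(u_0) = -2.131772, f(u_1) = 3.135297
u_2 = 1.410000 - (3.135297)·(1.410000 - 0.356000)/(3.135297 - (-2.131772)) = 0.782592; f(u_2) = -0.928368
u_3 = 0.782592 - (-0.928368)·(0.782592 - 1.410000)/(-0.928368 - (3.135297)) = 0.925927; f(u_3) = -0.302770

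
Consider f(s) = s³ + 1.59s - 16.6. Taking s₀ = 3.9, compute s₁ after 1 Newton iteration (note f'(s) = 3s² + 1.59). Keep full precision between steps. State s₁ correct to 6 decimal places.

s_0 = 3.900000: f = 48.920000, f' = 47.220000 → s_1 = 3.900000 - (48.920000)/(47.220000) = 2.863998

2.863998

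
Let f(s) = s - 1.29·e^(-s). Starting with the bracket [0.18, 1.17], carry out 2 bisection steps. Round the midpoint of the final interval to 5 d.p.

0.55125

f(0.180000) = -0.897499, f(1.170000) = 0.769627 (opposite signs)
step 1: m = 0.675000, f(m) = 0.018188 > 0 → root in [0.180000, 0.675000]
step 2: m = 0.427500, f(m) = -0.413757 < 0 → root in [0.427500, 0.675000]
Midpoint of [0.427500, 0.675000] = 0.551250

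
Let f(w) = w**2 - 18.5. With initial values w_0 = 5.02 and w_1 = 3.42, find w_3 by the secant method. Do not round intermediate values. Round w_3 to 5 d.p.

f(w_0) = 6.700400, f(w_1) = -6.803600
w_2 = 3.420000 - (-6.803600)·(3.420000 - 5.020000)/(-6.803600 - (6.700400)) = 4.226114; f(w_2) = -0.639963
w_3 = 4.226114 - (-0.639963)·(4.226114 - 3.420000)/(-0.639963 - (-6.803600)) = 4.309812; f(w_3) = 0.074475

4.30981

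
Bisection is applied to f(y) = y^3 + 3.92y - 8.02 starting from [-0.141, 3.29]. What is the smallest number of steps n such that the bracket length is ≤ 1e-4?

16

Initial width b − a = 3.29 − -0.141 = 3.431000.
After n steps the width is (b−a)/2^n; need (b−a)/2^n ≤ 1e-4.
So n ≥ log₂(3.431000/1e-4) = log₂(34310.0000) ≈ 15.0663.
Hence n = 16.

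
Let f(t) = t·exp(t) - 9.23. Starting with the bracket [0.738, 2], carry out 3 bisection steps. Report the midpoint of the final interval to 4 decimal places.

f(0.738000) = -7.686290, f(2.000000) = 5.548112 (opposite signs)
step 1: m = 1.369000, f(m) = -3.847890 < 0 → root in [1.369000, 2.000000]
step 2: m = 1.684500, f(m) = -0.150957 < 0 → root in [1.684500, 2.000000]
step 3: m = 1.842250, f(m) = 2.395927 > 0 → root in [1.684500, 1.842250]
Midpoint of [1.684500, 1.842250] = 1.763375

1.7634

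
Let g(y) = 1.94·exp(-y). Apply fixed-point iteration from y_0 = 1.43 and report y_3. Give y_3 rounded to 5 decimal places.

0.57304

y_1 = g(1.430000) = 0.464259
y_2 = g(0.464259) = 1.219485
y_3 = g(1.219485) = 0.573042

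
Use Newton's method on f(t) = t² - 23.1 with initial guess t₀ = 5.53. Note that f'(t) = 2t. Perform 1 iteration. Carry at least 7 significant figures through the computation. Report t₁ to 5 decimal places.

4.85361

t_0 = 5.530000: f = 7.480900, f' = 11.060000 → t_1 = 5.530000 - (7.480900)/(11.060000) = 4.853608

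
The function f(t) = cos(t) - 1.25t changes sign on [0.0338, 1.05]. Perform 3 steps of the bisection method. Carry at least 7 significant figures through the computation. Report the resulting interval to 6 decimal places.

[0.541900, 0.668925]

f(0.033800) = 0.957179, f(1.050000) = -0.814929 (opposite signs)
step 1: m = 0.541900, f(m) = 0.179355 > 0 → root in [0.541900, 1.050000]
step 2: m = 0.795950, f(m) = -0.295331 < 0 → root in [0.541900, 0.795950]
step 3: m = 0.668925, f(m) = -0.051667 < 0 → root in [0.541900, 0.668925]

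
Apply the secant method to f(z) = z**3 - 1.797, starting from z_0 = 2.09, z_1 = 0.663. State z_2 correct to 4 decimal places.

0.9061

Secant update: z_(k+1) = z_k − f(z_k)·(z_k − z_(k-1))/(f(z_k) − f(z_(k-1))).
f(z_0) = 7.332329, f(z_1) = -1.505566
z_2 = 0.663000 - (-1.505566)·(0.663000 - 2.090000)/(-1.505566 - (7.332329)) = 0.906094; f(z_2) = -1.053090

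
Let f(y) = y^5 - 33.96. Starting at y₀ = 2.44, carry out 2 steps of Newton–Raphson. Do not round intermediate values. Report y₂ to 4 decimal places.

Newton update: y ← y − f(y)/f'(y).
f'(y) = 5y⁴
y_0 = 2.440000: f = 52.526661, f' = 177.226765 → y_1 = 2.440000 - (52.526661)/(177.226765) = 2.143619
y_1 = 2.143619: f = 11.302434, f' = 105.574814 → y_2 = 2.143619 - (11.302434)/(105.574814) = 2.036563

2.0366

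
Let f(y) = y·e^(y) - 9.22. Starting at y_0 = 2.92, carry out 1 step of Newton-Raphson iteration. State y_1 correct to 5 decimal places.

2.30196

Newton update: y ← y − f(y)/f'(y).
f'(y) = (y + 1)·e^(y)
y_0 = 2.920000: f = 44.920559, f' = 72.681847 → y_1 = 2.920000 - (44.920559)/(72.681847) = 2.301956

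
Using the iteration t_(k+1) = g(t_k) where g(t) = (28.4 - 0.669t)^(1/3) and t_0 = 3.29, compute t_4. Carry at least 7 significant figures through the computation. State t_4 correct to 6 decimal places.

t_1 = g(3.290000) = 2.970035
t_2 = g(2.970035) = 2.978102
t_3 = g(2.978102) = 2.977899
t_4 = g(2.977899) = 2.977904

2.977904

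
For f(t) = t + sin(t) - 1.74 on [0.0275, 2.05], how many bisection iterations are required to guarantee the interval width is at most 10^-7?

Initial width b − a = 2.05 − 0.0275 = 2.022500.
After n steps the width is (b−a)/2^n; need (b−a)/2^n ≤ 10^-7.
So n ≥ log₂(2.022500/10^-7) = log₂(20225000.0000) ≈ 24.2696.
Hence n = 25.

25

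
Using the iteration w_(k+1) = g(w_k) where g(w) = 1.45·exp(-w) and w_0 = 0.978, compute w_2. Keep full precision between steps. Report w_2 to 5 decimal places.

0.84053

w_1 = g(0.978000) = 0.545291
w_2 = g(0.545291) = 0.840526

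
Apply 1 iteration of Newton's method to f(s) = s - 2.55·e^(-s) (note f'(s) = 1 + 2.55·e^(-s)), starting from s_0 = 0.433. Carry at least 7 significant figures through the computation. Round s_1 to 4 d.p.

0.8930

Newton update: s ← s − f(s)/f'(s).
s_0 = 0.433000: f = -1.220829, f' = 2.653829 → s_1 = 0.433000 - (-1.220829)/(2.653829) = 0.893026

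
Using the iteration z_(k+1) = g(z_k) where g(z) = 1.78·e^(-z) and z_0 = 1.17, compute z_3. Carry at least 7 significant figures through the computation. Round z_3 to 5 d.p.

0.63901

z_1 = g(1.170000) = 0.552453
z_2 = g(0.552453) = 1.024454
z_3 = g(1.024454) = 0.639006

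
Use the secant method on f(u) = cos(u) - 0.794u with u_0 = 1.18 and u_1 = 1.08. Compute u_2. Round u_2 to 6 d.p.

Secant update: u_(k+1) = u_k − f(u_k)·(u_k − u_(k-1))/(f(u_k) − f(u_(k-1))).
f(u_0) = -0.555995, f(u_1) = -0.386192
u_2 = 1.080000 - (-0.386192)·(1.080000 - 1.180000)/(-0.386192 - (-0.555995)) = 0.852566; f(u_2) = -0.018884

0.852566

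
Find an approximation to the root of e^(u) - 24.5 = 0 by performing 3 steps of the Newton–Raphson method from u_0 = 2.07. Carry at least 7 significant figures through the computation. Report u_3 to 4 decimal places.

Newton update: u ← u − f(u)/f'(u).
f'(u) = e^(u)
u_0 = 2.070000: f = -16.575177, f' = 7.924823 → u_1 = 2.070000 - (-16.575177)/(7.924823) = 4.161552
u_1 = 4.161552: f = 39.671016, f' = 64.171016 → u_2 = 4.161552 - (39.671016)/(64.171016) = 3.543344
u_2 = 3.543344: f = 10.082368, f' = 34.582368 → u_3 = 3.543344 - (10.082368)/(34.582368) = 3.251797

3.2518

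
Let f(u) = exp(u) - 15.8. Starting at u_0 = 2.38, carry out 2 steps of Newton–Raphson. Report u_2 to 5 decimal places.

2.76330

Newton update: u ← u − f(u)/f'(u).
f'(u) = exp(u)
u_0 = 2.380000: f = -4.995097, f' = 10.804903 → u_1 = 2.380000 - (-4.995097)/(10.804903) = 2.842299
u_1 = 2.842299: f = 1.355162, f' = 17.155162 → u_2 = 2.842299 - (1.355162)/(17.155162) = 2.763305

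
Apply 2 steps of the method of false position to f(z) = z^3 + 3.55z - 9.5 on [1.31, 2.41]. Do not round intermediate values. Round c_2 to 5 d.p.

1.55035

False-position update: c = (a·f(b) − b·f(a))/(f(b) − f(a)); replace the endpoint whose sign matches f(c).
f(1.310000) = -2.601409, f(2.410000) = 13.053021
step 1: c = 1.492795, f(c) = -0.873979 < 0 → new bracket [1.492795, 2.410000]
step 2: c = 1.550353, f(c) = -0.269822 < 0 → new bracket [1.550353, 2.410000]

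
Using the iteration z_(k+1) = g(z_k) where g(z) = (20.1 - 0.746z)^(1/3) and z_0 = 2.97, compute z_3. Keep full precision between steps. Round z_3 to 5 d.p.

z_1 = g(2.970000) = 2.615118
z_2 = g(2.615118) = 2.627959
z_3 = g(2.627959) = 2.627496

2.62750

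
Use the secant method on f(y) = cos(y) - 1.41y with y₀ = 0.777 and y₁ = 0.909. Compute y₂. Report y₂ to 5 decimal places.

0.59957

f(y_0) = -0.382550, f(y_1) = -0.667155
y_2 = 0.909000 - (-0.667155)·(0.909000 - 0.777000)/(-0.667155 - (-0.382550)) = 0.599573; f(y_2) = -0.019822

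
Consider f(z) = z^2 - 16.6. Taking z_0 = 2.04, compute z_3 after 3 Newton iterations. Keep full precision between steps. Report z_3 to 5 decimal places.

f'(z) = 2z
z_0 = 2.040000: f = -12.438400, f' = 4.080000 → z_1 = 2.040000 - (-12.438400)/(4.080000) = 5.088627
z_1 = 5.088627: f = 9.294129, f' = 10.177255 → z_2 = 5.088627 - (9.294129)/(10.177255) = 4.175402
z_2 = 4.175402: f = 0.833981, f' = 8.350804 → z_3 = 4.175402 - (0.833981)/(8.350804) = 4.075534

4.07553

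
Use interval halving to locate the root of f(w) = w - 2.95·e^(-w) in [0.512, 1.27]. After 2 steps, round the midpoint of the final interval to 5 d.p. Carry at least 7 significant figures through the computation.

0.98575

f(0.512000) = -1.255923, f(1.270000) = 0.441547 (opposite signs)
step 1: m = 0.891000, f(m) = -0.319224 < 0 → root in [0.891000, 1.270000]
step 2: m = 1.080500, f(m) = 0.079194 > 0 → root in [0.891000, 1.080500]
Midpoint of [0.891000, 1.080500] = 0.985750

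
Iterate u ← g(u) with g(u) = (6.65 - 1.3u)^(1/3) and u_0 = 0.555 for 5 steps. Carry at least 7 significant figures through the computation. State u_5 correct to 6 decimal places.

1.651461

u_1 = g(0.555000) = 1.809874
u_2 = g(1.809874) = 1.625776
u_3 = g(1.625776) = 1.655414
u_4 = g(1.655414) = 1.650714
u_5 = g(1.650714) = 1.651461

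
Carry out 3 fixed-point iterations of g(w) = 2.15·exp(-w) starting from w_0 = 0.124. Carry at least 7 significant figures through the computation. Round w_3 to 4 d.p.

w_1 = g(0.124000) = 1.899267
w_2 = g(1.899267) = 0.321808
w_3 = g(0.321808) = 1.558400

1.5584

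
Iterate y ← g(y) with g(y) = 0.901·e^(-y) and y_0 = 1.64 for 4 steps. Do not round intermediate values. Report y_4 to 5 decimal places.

y_1 = g(1.640000) = 0.174776
y_2 = g(0.174776) = 0.756520
y_3 = g(0.756520) = 0.422836
y_4 = g(0.422836) = 0.590322

0.59032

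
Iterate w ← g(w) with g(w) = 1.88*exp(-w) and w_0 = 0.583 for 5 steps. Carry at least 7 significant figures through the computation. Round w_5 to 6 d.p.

0.924048

w_1 = g(0.583000) = 1.049456
w_2 = g(1.049456) = 0.658241
w_3 = g(0.658241) = 0.973391
w_4 = g(0.973391) = 0.710263
w_5 = g(0.710263) = 0.924048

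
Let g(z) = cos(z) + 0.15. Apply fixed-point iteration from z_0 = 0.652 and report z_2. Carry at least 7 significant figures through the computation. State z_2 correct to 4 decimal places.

0.7358

z_1 = g(0.652000) = 0.944872
z_2 = g(0.944872) = 0.735847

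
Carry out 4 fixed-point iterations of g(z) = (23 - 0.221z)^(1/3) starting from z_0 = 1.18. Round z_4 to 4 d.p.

2.8180

z_1 = g(1.180000) = 2.833078
z_2 = g(2.833078) = 2.817824
z_3 = g(2.817824) = 2.817965
z_4 = g(2.817965) = 2.817964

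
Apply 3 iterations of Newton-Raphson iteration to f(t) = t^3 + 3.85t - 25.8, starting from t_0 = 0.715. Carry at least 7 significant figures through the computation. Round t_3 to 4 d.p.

2.7309

Newton update: t ← t − f(t)/f'(t).
f'(t) = 3t^2 + 3.85
t_0 = 0.715000: f = -22.681724, f' = 5.383675 → t_1 = 0.715000 - (-22.681724)/(5.383675) = 4.928056
t_1 = 4.928056: f = 112.854480, f' = 76.707207 → t_2 = 4.928056 - (112.854480)/(76.707207) = 3.456819
t_2 = 3.456819: f = 28.816349, f' = 39.698792 → t_3 = 3.456819 - (28.816349)/(39.698792) = 2.730944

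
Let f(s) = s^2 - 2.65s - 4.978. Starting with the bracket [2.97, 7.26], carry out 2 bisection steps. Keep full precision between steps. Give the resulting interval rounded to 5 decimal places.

f(2.970000) = -4.027600, f(7.260000) = 28.490600 (opposite signs)
step 1: m = 5.115000, f(m) = 7.630475 > 0 → root in [2.970000, 5.115000]
step 2: m = 4.042500, f(m) = 0.651181 > 0 → root in [2.970000, 4.042500]

[2.97000, 4.04250]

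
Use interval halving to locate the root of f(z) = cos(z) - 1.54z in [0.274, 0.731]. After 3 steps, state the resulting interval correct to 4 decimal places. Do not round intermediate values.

[0.5025, 0.5596]

f(0.274000) = 0.540736, f(0.731000) = -0.381233 (opposite signs)
step 1: m = 0.502500, f(m) = 0.102531 > 0 → root in [0.502500, 0.731000]
step 2: m = 0.616750, f(m) = -0.134032 < 0 → root in [0.502500, 0.616750]
step 3: m = 0.559625, f(m) = -0.014368 < 0 → root in [0.502500, 0.559625]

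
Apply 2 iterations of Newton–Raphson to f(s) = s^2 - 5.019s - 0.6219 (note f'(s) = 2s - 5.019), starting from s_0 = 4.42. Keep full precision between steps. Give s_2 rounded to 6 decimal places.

Newton update: s ← s − f(s)/f'(s).
s_0 = 4.420000: f = -3.269480, f' = 3.821000 → s_1 = 4.420000 - (-3.269480)/(3.821000) = 5.275661
s_1 = 5.275661: f = 0.732155, f' = 5.532322 → s_2 = 5.275661 - (0.732155)/(5.532322) = 5.143319

5.143319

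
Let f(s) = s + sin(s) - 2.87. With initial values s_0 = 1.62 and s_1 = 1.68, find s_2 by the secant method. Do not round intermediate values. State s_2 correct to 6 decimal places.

1.892790

Secant update: s_(k+1) = s_k − f(s_k)·(s_k − s_(k-1))/(f(s_k) − f(s_(k-1))).
f(s_0) = -0.251210, f(s_1) = -0.195957
s_2 = 1.680000 - (-0.195957)·(1.680000 - 1.620000)/(-0.195957 - (-0.251210)) = 1.892790; f(s_2) = -0.028603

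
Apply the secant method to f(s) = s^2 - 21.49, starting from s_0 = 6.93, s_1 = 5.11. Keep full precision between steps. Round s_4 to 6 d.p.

f(s_0) = 26.534900, f(s_1) = 4.622100
s_2 = 5.110000 - (4.622100)·(5.110000 - 6.930000)/(4.622100 - (26.534900)) = 4.726105; f(s_2) = 0.846065
s_3 = 4.726105 - (0.846065)·(4.726105 - 5.110000)/(0.846065 - (4.622100)) = 4.640088; f(s_3) = 0.040420
s_4 = 4.640088 - (0.040420)·(4.640088 - 4.726105)/(0.040420 - (0.846065)) = 4.635773; f(s_4) = 0.000390

4.635773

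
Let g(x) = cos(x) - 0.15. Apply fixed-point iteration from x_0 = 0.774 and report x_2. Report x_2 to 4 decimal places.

0.6945

x_1 = g(0.774000) = 0.565120
x_2 = g(0.565120) = 0.694524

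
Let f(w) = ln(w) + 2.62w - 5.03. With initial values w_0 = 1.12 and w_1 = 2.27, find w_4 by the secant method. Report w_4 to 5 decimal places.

f(w_0) = -1.982271, f(w_1) = 1.737180
w_2 = 2.270000 - (1.737180)·(2.270000 - 1.120000)/(1.737180 - (-1.982271)) = 1.732889; f(w_2) = 0.059960
w_3 = 1.732889 - (0.059960)·(1.732889 - 2.270000)/(0.059960 - (1.737180)) = 1.713688; f(w_3) = -0.001490
w_4 = 1.713688 - (-0.001490)·(1.713688 - 1.732889)/(-0.001490 - (0.059960)) = 1.714153; f(w_4) = 0.000001

1.71415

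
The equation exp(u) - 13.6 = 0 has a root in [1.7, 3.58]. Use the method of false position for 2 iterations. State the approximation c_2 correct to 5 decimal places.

f(1.700000) = -8.126053, f(3.580000) = 22.273541
step 1: c = 2.202539, f(c) = -4.552044 < 0 → new bracket [2.202539, 3.580000]
step 2: c = 2.436281, f(c) = -2.169550 < 0 → new bracket [2.436281, 3.580000]

2.43628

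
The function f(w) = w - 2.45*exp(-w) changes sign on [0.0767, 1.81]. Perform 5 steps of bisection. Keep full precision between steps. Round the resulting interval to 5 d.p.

f(0.076700) = -2.192411, f(1.810000) = 1.409047 (opposite signs)
step 1: m = 0.943350, f(m) = -0.010487 < 0 → root in [0.943350, 1.810000]
step 2: m = 1.376675, f(m) = 0.758255 > 0 → root in [0.943350, 1.376675]
step 3: m = 1.160013, f(m) = 0.391981 > 0 → root in [0.943350, 1.160013]
step 4: m = 1.051681, f(m) = 0.195774 > 0 → root in [0.943350, 1.051681]
step 5: m = 0.997516, f(m) = 0.093969 > 0 → root in [0.943350, 0.997516]

[0.94335, 0.99752]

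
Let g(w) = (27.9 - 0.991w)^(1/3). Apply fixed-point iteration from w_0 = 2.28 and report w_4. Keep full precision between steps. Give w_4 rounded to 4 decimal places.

2.9241

w_1 = g(2.280000) = 2.948779
w_2 = g(2.948779) = 2.923150
w_3 = g(2.923150) = 2.924141
w_4 = g(2.924141) = 2.924103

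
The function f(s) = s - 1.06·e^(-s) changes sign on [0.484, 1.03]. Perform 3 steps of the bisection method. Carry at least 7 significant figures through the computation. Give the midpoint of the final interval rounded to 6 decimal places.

f(0.484000) = -0.169292, f(1.030000) = 0.651573 (opposite signs)
step 1: m = 0.757000, f(m) = 0.259784 > 0 → root in [0.484000, 0.757000]
step 2: m = 0.620500, f(m) = 0.050564 > 0 → root in [0.484000, 0.620500]
step 3: m = 0.552250, f(m) = -0.057942 < 0 → root in [0.552250, 0.620500]
Midpoint of [0.552250, 0.620500] = 0.586375

0.586375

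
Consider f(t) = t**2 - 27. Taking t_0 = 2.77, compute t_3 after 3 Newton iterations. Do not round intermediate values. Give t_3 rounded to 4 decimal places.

f'(t) = 2t
t_0 = 2.770000: f = -19.327100, f' = 5.540000 → t_1 = 2.770000 - (-19.327100)/(5.540000) = 6.258646
t_1 = 6.258646: f = 12.170652, f' = 12.517292 → t_2 = 6.258646 - (12.170652)/(12.517292) = 5.286339
t_2 = 5.286339: f = 0.945381, f' = 10.572678 → t_3 = 5.286339 - (0.945381)/(10.572678) = 5.196922

5.1969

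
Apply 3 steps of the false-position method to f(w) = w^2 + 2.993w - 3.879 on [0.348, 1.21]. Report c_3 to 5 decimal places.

False-position update: c = (a·f(b) − b·f(a))/(f(b) − f(a)); replace the endpoint whose sign matches f(c).
f(0.348000) = -2.716332, f(1.210000) = 1.206630
step 1: c = 0.944865, f(c) = -0.158250 < 0 → new bracket [0.944865, 1.210000]
step 2: c = 0.975606, f(c) = -0.007205 < 0 → new bracket [0.975606, 1.210000]
step 3: c = 0.976997, f(c) = -0.000324 < 0 → new bracket [0.976997, 1.210000]

0.97700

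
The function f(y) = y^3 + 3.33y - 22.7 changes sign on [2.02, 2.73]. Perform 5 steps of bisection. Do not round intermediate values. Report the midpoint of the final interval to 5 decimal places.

f(2.020000) = -7.730992, f(2.730000) = 6.737317 (opposite signs)
step 1: m = 2.375000, f(m) = -1.394766 < 0 → root in [2.375000, 2.730000]
step 2: m = 2.552500, f(m) = 2.430017 > 0 → root in [2.375000, 2.552500]
step 3: m = 2.463750, f(m) = 0.459408 > 0 → root in [2.375000, 2.463750]
step 4: m = 2.419375, f(m) = -0.481971 < 0 → root in [2.419375, 2.463750]
step 5: m = 2.441562, f(m) = -0.014888 < 0 → root in [2.441562, 2.463750]
Midpoint of [2.441562, 2.463750] = 2.452656

2.45266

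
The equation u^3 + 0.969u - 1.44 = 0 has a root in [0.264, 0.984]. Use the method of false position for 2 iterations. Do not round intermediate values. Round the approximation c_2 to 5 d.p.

0.84309

f(0.264000) = -1.165784, f(0.984000) = 0.466260
step 1: c = 0.778303, f(c) = -0.214364 < 0 → new bracket [0.778303, 0.984000]
step 2: c = 0.843087, f(c) = -0.023785 < 0 → new bracket [0.843087, 0.984000]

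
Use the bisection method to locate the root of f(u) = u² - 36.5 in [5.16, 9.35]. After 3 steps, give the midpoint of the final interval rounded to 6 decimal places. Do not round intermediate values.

5.945625

f(5.160000) = -9.874400, f(9.350000) = 50.922500 (opposite signs)
step 1: m = 7.255000, f(m) = 16.135025 > 0 → root in [5.160000, 7.255000]
step 2: m = 6.207500, f(m) = 2.033056 > 0 → root in [5.160000, 6.207500]
step 3: m = 5.683750, f(m) = -4.194986 < 0 → root in [5.683750, 6.207500]
Midpoint of [5.683750, 6.207500] = 5.945625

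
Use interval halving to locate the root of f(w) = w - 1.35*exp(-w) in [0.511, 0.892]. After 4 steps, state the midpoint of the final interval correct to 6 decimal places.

f(0.511000) = -0.298859, f(0.892000) = 0.338722 (opposite signs)
step 1: m = 0.701500, f(m) = 0.032115 > 0 → root in [0.511000, 0.701500]
step 2: m = 0.606250, f(m) = -0.130030 < 0 → root in [0.606250, 0.701500]
step 3: m = 0.653875, f(m) = -0.048161 < 0 → root in [0.653875, 0.701500]
step 4: m = 0.677687, f(m) = -0.007829 < 0 → root in [0.677687, 0.701500]
Midpoint of [0.677687, 0.701500] = 0.689594

0.689594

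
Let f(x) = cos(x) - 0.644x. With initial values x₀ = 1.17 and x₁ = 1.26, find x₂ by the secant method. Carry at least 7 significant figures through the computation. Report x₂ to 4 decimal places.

0.9402

Secant update: x_(k+1) = x_k − f(x_k)·(x_k − x_(k-1))/(f(x_k) − f(x_(k-1))).
f(x_0) = -0.363328, f(x_1) = -0.505623
x_2 = 1.260000 - (-0.505623)·(1.260000 - 1.170000)/(-0.505623 - (-0.363328)) = 0.940199; f(x_2) = -0.015860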